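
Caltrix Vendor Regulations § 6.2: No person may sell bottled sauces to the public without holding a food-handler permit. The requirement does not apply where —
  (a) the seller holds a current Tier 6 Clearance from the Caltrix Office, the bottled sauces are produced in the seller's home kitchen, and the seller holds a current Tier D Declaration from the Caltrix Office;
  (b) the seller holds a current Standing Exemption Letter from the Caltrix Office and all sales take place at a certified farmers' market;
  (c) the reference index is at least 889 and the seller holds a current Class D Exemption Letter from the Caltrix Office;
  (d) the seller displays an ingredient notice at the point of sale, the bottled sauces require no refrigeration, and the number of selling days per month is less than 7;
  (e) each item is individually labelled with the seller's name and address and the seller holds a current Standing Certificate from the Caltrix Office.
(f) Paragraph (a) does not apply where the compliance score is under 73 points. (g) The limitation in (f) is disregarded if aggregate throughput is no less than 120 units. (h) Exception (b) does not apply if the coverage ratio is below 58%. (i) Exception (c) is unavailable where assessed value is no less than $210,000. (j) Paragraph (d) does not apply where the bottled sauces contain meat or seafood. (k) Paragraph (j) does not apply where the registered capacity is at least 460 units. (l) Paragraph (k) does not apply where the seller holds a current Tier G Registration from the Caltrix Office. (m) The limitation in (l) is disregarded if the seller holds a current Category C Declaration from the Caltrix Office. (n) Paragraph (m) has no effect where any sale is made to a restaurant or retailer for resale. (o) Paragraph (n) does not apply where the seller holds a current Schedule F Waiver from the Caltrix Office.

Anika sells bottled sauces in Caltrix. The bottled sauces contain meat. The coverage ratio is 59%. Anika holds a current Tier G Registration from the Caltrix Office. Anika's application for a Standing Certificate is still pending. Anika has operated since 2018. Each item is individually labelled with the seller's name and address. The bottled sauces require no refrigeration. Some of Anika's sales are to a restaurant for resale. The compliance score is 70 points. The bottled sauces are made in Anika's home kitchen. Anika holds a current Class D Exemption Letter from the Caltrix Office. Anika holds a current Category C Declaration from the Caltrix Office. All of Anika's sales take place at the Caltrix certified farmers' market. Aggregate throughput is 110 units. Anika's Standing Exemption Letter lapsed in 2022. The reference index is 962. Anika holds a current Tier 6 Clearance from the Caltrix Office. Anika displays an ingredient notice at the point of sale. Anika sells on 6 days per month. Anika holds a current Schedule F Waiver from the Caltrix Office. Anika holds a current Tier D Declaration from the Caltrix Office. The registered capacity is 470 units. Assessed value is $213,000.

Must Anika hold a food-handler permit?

Exception (a) is satisfied on its face — a current Tier 6 Clearance is held; the bottled sauces are home-kitchen produced; a current Tier D Declaration is held. But applying paragraphs (f)–(g): (f) is triggered — the compliance score is 70 points, under the 73 points limit. (g) is not engaged (aggregate throughput is 110 units, short of 120 units), so (f) stands. Exception (a) does not apply.
Exception (b) requires that the seller holds a current Standing Exemption Letter from the Caltrix Office; but no current Standing Exemption Letter is held, so (b) is unavailable.
Exception (c)'s conditions are all satisfied: the reference index is 962, meeting the 889 threshold; a current Class D Exemption Letter is held. However, paragraph (i) must be considered: (i) is triggered — assessed value is $213,000, meeting the $210,000 threshold. (c) is therefore removed.
All of (d)'s requirements are met (an ingredient notice is displayed; the bottled sauces are shelf-stable; the number of selling days per month is 6, less than the 7 limit). As to paragraphs (j)–(o): (j) would limit (d) — the bottled sauces contain meat — but (k) sets (j) aside: (k) operates — the registered capacity is 470 units, meeting the 460 units threshold. (l) would limit (k) — a current Tier G Registration is held — but (m) sets (l) aside: (m) operates against (l): a current Category C Declaration is held. (n) is triggered (some sales are to a restaurant for resale), but is itself disapplied by (o): (o) operates against (n): a current Schedule F Waiver is held. So (d) applies.
Exception (e) fails — the Standing Certificate is not current.

No — exception (d) applies; Anika is not required to hold a food-handler permit.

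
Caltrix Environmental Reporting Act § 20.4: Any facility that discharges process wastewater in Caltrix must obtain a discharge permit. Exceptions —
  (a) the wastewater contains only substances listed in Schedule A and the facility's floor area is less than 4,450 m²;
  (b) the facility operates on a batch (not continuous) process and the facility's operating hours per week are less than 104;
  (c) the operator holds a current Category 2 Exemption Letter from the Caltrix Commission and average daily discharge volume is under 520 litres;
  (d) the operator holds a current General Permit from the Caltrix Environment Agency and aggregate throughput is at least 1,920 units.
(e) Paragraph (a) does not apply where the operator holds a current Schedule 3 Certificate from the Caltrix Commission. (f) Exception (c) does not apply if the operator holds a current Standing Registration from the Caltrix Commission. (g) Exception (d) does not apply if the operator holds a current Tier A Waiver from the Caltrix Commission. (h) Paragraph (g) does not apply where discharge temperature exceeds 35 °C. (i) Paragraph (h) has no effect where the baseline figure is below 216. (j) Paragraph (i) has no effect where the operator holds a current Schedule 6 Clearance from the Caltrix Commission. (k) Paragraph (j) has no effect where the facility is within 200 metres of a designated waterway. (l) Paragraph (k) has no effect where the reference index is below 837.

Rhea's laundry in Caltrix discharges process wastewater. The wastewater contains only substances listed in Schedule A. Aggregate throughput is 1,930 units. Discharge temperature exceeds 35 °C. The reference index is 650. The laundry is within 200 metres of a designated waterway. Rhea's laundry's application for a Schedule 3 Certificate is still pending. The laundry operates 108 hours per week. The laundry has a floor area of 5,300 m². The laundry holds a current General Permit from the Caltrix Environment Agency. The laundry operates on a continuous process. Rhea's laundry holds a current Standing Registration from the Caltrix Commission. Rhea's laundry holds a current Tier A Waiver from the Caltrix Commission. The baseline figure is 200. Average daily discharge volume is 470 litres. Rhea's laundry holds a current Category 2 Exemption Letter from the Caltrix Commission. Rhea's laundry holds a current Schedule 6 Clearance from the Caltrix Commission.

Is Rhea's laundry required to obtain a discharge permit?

Exception (a) does not apply: the facility's floor area is 5,300 m², not less than 4,450 m².
Exception (b) requires that the facility operates on a batch (not continuous) process; but the facility operates on a continuous process, so (b) is unavailable.
Exception (c): a current Category 2 Exemption Letter is held; average daily discharge volume is 470 litres, under the 520 litres limit — every condition holds. But applying paragraph (f): (f) operates against (c): a current Standing Registration is held. (c) is therefore removed.
Exception (d)'s conditions are all satisfied: a current General Permit is held; aggregate throughput is 1,930 units, meeting the 1,920 units threshold. Applying paragraphs (g)–(l): (g) operates (a current Tier A Waiver is held), but is itself disapplied by (h): (h) operates against (g): discharge temperature exceeds 35 °C. (i) would limit (h) — the baseline figure is 200, below the 216 limit — but (j) sets (i) aside: (j) is triggered — a current Schedule 6 Clearance is held. (k) would limit (j) — the laundry is within 200 m of a designated waterway — but (l) sets (k) aside: (l) operates against (k): the reference index is 650, below the 837 limit. (d) remains available.

No — exception (d) applies; Rhea's laundry is not required to obtain a discharge permit.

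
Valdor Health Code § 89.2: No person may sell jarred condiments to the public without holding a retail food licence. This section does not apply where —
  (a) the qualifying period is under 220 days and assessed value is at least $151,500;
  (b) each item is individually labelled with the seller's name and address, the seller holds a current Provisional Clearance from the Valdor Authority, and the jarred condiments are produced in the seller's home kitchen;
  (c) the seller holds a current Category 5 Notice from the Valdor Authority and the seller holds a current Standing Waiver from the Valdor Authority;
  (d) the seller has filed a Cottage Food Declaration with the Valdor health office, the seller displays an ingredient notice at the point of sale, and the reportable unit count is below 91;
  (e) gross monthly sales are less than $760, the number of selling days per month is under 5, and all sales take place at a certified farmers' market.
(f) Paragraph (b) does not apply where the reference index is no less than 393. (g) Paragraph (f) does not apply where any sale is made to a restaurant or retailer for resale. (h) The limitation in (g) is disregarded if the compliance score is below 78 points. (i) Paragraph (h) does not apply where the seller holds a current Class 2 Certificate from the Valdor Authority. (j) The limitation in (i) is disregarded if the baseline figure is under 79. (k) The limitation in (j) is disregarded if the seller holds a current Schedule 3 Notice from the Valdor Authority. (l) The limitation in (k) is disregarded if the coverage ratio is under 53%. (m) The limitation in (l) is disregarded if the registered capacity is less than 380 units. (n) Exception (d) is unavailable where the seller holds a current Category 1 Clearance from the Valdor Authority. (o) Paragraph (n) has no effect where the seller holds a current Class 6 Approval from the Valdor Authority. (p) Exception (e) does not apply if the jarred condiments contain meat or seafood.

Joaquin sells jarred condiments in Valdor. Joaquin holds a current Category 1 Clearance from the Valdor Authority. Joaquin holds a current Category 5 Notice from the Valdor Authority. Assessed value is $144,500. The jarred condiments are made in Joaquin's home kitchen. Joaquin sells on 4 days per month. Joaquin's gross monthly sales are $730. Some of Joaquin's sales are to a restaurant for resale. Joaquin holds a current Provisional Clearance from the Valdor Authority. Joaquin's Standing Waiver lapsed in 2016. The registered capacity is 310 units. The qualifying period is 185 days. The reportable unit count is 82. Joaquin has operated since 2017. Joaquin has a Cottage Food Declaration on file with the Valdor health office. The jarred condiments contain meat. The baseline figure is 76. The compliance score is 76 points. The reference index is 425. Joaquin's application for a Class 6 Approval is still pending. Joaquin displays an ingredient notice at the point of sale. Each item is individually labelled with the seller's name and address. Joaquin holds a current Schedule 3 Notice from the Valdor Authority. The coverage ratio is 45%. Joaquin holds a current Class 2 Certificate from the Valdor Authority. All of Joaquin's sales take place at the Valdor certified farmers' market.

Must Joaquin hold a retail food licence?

Exception (a) requires that assessed value is at least $151,500; but assessed value is $144,500, short of $151,500, so (a) is unavailable.
All of (b)'s requirements are met (items are individually labelled; a current Provisional Clearance is held; the jarred condiments are home-kitchen produced). Considering the limiting provisions: (f) would limit (b) — the reference index is 425, meeting the 393 threshold — but (g) sets (f) aside: (g) is triggered — some sales are to a restaurant for resale. (h) operates (the compliance score is 76 points, below the 78 points limit), but is overridden by (i): (i) operates against (h): a current Class 2 Certificate is held. (j) applies (the baseline figure is 76, under the 79 limit), but is itself disapplied by (k): (k) operates — a current Schedule 3 Notice is held. (l) applies (the coverage ratio is 45%, under the 53% limit), but yields to (m): (m) is triggered — the registered capacity is 310 units, less than the 380 units limit. So (b) applies.
Exception (c) does not apply: the Standing Waiver is not current.
Exception (d) is satisfied on its face — a Cottage Food Declaration is on file; an ingredient notice is displayed; the reportable unit count is 82, below the 91 limit. But: (n) operates against (d): a current Category 1 Clearance is held. (o) is not engaged (the Class 6 Approval is not current), so (n) stands. (d) is therefore removed.
Exception (e): gross monthly sales are $730, less than the $760 limit; the number of selling days per month is 4, under the 5 limit; all sales are at a certified farmers' market — every condition holds. Turning to paragraph (p): (p) operates — the jarred condiments contain meat. (e) is therefore removed.

No — exception (b) applies; Joaquin is not required to hold a retail food licence.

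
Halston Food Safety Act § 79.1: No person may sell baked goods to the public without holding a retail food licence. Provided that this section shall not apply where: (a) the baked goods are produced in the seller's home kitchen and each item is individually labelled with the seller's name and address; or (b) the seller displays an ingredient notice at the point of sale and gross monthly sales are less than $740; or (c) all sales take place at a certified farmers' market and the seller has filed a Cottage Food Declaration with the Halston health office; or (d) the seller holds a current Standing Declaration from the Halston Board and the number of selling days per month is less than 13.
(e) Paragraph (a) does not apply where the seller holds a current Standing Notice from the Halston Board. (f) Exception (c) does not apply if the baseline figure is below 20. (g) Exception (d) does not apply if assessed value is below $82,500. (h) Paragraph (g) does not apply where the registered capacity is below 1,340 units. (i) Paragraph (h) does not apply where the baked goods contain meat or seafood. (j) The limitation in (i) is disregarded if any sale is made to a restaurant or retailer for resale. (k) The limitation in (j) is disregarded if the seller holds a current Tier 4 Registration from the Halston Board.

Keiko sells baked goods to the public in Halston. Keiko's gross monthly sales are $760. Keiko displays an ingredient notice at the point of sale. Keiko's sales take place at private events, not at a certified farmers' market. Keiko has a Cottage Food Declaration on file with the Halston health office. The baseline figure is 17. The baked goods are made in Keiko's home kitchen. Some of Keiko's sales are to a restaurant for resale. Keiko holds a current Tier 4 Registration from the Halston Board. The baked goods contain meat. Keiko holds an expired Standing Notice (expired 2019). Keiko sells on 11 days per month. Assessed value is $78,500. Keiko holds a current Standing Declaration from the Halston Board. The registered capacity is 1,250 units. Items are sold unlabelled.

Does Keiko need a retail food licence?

Exception (a) does not apply: items are sold unlabelled.
Exception (b) does not apply: gross monthly sales are $760, not less than $740.
Exception (c) requires that all sales take place at a certified farmers' market; but sales are at private events, not a certified farmers' market, so (c) is unavailable.
Exception (d): a current Standing Declaration is held; the number of selling days per month is 11, less than the 13 limit — every condition holds. But applying paragraphs (g)–(k): (g) applies — assessed value is $78,500, below the $82,500 limit. (h) would limit (g) — the registered capacity is 1,250 units, below the 1,340 units limit — but (i) sets (h) aside: (i) is engaged — the baked goods contain meat. (j) operates (some sales are to a restaurant for resale), but yields to (k): (k) is triggered — a current Tier 4 Registration is held. (d) is therefore removed.
None of the exceptions is available; § 79.1 applies in full.

Yes — Keiko must hold a retail food licence.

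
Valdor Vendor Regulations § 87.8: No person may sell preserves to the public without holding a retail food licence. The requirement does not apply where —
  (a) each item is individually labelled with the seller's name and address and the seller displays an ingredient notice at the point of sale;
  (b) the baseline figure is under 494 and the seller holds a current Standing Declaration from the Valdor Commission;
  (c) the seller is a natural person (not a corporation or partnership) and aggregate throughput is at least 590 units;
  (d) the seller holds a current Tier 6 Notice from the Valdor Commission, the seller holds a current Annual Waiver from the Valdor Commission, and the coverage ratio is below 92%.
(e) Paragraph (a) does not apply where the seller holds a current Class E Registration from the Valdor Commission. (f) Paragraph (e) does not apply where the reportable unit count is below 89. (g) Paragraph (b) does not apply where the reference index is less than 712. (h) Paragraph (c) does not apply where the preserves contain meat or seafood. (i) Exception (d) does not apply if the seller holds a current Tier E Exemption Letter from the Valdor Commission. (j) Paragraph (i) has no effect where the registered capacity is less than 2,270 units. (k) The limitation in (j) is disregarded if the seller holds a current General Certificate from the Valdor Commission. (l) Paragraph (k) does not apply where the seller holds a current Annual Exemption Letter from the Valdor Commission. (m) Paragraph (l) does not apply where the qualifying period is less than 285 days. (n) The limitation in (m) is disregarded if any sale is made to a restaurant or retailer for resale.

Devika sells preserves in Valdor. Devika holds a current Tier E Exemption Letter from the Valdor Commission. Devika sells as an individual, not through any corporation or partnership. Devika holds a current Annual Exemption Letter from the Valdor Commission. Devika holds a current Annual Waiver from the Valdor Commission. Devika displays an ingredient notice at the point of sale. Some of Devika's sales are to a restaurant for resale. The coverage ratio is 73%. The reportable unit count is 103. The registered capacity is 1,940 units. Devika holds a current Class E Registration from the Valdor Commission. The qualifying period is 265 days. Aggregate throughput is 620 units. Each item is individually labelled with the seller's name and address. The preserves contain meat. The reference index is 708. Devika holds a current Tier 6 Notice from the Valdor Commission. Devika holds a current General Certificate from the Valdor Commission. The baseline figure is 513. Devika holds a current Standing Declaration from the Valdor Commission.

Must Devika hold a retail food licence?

Exception (a) is satisfied on its face — items are individually labelled; an ingredient notice is displayed. But: (e) operates against (a): a current Class E Registration is held. (f), which would lift (e), does not operate here — the reportable unit count is 103, not below 89. So (a) is unavailable.
Exception (b) requires that the baseline figure is under 494; but the baseline figure is 513, not under 494, so (b) is unavailable.
Exception (c): the seller is a natural person; aggregate throughput is 620 units, meeting the 590 units threshold — every condition holds. But applying paragraph (h): (h) operates — the preserves contain meat. (c) is therefore removed.
Exception (d)'s conditions are all satisfied: a current Tier 6 Notice is held; a current Annual Waiver is held; the coverage ratio is 73%, below the 92% limit. Under paragraphs (i)–(n): (i) would limit (d) — a current Tier E Exemption Letter is held — but (j) sets (i) aside: (j) operates against (i): the registered capacity is 1,940 units, less than the 2,270 units limit. (k) would limit (j) — a current General Certificate is held — but (l) sets (k) aside: (l) operates against (k): a current Annual Exemption Letter is held. (m) operates (the qualifying period is 265 days, less than the 285 days limit), but is itself disapplied by (n): (n) operates against (m): some sales are to a restaurant for resale. So (d) applies.

No — exception (d) applies; Devika is not required to hold a retail food licence.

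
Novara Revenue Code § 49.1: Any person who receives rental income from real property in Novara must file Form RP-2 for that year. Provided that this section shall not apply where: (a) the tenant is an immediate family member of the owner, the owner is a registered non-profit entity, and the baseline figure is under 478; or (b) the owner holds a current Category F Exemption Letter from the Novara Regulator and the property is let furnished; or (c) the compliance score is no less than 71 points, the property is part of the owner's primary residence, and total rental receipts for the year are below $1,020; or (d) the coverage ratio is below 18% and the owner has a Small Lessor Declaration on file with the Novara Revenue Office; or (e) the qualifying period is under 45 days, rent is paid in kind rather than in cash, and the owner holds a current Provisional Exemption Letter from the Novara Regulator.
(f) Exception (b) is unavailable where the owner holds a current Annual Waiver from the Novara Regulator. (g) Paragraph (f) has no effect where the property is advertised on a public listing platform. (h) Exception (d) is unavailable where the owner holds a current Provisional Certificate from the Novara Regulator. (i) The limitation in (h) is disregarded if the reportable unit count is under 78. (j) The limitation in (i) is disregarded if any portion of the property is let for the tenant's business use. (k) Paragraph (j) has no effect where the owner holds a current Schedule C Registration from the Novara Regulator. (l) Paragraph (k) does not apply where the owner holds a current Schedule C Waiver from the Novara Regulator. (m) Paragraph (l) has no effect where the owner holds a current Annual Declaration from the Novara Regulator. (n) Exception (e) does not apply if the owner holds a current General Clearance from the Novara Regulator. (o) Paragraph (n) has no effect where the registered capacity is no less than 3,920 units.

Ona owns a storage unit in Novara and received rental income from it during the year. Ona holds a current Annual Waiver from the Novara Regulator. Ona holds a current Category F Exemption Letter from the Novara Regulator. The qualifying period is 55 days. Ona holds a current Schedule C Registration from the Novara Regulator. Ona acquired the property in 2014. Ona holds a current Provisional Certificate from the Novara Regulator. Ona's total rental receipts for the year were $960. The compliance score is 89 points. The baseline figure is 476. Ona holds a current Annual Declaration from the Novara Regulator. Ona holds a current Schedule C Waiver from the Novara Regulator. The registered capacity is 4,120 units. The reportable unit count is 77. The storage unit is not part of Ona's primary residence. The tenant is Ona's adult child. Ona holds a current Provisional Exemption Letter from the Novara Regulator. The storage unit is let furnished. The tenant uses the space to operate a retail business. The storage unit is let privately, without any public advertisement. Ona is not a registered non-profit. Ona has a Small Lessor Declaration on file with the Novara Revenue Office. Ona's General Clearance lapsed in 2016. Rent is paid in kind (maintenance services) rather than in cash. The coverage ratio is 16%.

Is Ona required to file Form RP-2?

No — exception (d) applies; Ona is not required to file Form RP-2.

Exception (a) requires that the owner is a registered non-profit entity; but Ona is not a registered non-profit, so (a) is unavailable.
Exception (b)'s conditions are all satisfied: a current Category F Exemption Letter is held; the property is let furnished. But: (f) operates against (b): a current Annual Waiver is held. (g) does not operate here (the property is let privately without advertisement), so (f) stands. So (b) is unavailable.
Exception (c) does not apply: the storage unit is not part of the primary residence.
Exception (d) is satisfied on its face — the coverage ratio is 16%, below the 18% limit; a Small Lessor Declaration is on file. Considering the limiting provisions: (h) would limit (d) — a current Provisional Certificate is held — but (i) sets (h) aside: (i) operates against (h): the reportable unit count is 77, under the 78 limit. (j) would limit (i) — the space is let for business use — but (k) sets (j) aside: (k) is engaged — a current Schedule C Registration is held. (l) applies (a current Schedule C Waiver is held), but yields to (m): (m) operates against (l): a current Annual Declaration is held. So (d) applies.
Exception (e) does not apply: the qualifying period is 55 days, not under 45 days.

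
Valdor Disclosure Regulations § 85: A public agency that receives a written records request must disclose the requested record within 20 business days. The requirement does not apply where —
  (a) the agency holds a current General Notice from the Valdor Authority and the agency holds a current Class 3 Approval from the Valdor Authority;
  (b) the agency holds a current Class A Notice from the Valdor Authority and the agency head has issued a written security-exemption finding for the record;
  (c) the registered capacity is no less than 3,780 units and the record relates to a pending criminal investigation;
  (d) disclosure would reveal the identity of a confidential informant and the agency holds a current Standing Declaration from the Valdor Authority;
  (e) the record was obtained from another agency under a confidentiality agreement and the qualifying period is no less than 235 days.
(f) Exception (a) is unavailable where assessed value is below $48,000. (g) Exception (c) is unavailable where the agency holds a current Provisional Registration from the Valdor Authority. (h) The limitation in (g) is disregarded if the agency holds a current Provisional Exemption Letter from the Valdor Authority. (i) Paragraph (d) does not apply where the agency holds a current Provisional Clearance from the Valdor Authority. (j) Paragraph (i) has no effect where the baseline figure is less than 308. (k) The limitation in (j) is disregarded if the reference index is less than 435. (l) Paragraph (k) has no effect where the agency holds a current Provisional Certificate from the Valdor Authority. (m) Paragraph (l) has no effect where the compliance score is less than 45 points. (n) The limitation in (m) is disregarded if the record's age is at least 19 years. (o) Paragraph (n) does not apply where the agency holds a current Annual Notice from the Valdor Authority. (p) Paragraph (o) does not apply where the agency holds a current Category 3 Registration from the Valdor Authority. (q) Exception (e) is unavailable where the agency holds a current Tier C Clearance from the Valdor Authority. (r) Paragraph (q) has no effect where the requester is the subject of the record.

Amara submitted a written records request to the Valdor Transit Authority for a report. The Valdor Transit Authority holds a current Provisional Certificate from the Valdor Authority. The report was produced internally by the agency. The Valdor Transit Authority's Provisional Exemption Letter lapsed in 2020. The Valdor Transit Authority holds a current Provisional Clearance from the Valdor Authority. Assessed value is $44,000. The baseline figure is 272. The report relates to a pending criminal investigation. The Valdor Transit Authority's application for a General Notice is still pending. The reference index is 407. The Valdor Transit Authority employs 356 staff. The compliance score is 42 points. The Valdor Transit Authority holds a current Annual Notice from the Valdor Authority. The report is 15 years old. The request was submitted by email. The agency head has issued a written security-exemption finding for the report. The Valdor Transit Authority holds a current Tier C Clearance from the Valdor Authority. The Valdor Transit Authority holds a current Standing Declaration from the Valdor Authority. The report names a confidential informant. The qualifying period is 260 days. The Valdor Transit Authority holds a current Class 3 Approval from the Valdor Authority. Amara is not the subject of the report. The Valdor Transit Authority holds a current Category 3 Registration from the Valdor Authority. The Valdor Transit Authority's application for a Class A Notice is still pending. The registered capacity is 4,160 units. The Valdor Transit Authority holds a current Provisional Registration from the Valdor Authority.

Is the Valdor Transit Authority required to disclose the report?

Yes — the Valdor Transit Authority must disclose the report.

Exception (a) requires that the agency holds a current General Notice from the Valdor Authority; but there is no General Notice in force, so (a) is unavailable.
Exception (b) fails — no current Class A Notice is held.
Exception (c): the registered capacity is 4,160 units, meeting the 3,780 units threshold; the report relates to a pending investigation — every condition holds. Turning to paragraphs (g)–(h): (g) operates against (c): a current Provisional Registration is held. (h) is not triggered (no current Provisional Exemption Letter is held), so (g) stands. So (c) is unavailable.
Exception (d) is satisfied on its face — the report names a confidential informant; a current Standing Declaration is held. But: (i) operates — a current Provisional Clearance is held. (j) would limit (i) — the baseline figure is 272, less than the 308 limit — but (k) sets (j) aside: (k) applies — the reference index is 407, less than the 435 limit. (l) operates (a current Provisional Certificate is held), but is set aside by (m): (m) operates — the compliance score is 42 points, less than the 45 points limit. (n), which would lift (m), is not engaged — the record's age is 15 years, short of 19 years. So (d) is unavailable.
Exception (e) does not apply: the report was produced internally.
None of the exceptions is available; § 85 applies in full.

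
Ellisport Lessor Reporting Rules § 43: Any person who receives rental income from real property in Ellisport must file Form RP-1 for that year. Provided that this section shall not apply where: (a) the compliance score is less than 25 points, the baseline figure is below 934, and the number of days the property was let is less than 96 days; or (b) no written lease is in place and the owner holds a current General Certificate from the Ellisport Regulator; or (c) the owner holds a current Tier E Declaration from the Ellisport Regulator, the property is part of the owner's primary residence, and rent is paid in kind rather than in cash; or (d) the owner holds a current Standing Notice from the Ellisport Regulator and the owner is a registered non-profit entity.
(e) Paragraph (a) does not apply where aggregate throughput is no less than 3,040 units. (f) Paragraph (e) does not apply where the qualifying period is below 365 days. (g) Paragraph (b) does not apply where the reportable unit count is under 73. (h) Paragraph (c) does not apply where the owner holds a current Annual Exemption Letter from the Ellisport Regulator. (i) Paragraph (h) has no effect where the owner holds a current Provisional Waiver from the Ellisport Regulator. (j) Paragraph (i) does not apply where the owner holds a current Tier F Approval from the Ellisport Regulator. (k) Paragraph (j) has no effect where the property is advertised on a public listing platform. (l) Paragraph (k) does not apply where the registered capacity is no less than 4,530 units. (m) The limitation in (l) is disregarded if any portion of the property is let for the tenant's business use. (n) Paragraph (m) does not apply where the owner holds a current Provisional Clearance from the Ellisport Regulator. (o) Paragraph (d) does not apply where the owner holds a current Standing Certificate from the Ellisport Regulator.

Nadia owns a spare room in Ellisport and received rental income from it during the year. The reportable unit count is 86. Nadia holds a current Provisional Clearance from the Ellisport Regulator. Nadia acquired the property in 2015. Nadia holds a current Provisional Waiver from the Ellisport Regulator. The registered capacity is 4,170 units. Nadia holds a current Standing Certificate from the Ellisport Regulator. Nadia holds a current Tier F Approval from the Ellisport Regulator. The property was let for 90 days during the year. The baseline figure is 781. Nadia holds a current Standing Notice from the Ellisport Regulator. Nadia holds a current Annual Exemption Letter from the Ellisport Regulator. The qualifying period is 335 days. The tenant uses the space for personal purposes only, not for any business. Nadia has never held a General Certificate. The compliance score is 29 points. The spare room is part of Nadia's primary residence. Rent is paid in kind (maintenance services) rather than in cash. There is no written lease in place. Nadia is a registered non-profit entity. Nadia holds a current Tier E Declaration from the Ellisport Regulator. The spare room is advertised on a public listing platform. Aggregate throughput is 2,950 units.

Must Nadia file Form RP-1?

Exception (a) requires that the compliance score is less than 25 points; but the compliance score is 29 points, not less than 25 points, so (a) is unavailable.
Exception (b) fails — the General Certificate is not current.
All of (c)'s requirements are met (a current Tier E Declaration is held; the spare room is part of the primary residence; rent is paid in kind). Applying paragraphs (h)–(n): (h) would limit (c) — a current Annual Exemption Letter is held — but (i) sets (h) aside: (i) is engaged — a current Provisional Waiver is held. (j) would limit (i) — a current Tier F Approval is held — but (k) sets (j) aside: (k) is engaged — the property is publicly advertised. (l) is not engaged (the registered capacity is 4,170 units, short of 4,530 units), so (k) stands. (c) remains available.
Exception (d): a current Standing Notice is held; Nadia is a registered non-profit — every condition holds. But: (o) operates against (d): a current Standing Certificate is held. Exception (d) does not apply.

No — exception (c) applies; Nadia is not required to file Form RP-1.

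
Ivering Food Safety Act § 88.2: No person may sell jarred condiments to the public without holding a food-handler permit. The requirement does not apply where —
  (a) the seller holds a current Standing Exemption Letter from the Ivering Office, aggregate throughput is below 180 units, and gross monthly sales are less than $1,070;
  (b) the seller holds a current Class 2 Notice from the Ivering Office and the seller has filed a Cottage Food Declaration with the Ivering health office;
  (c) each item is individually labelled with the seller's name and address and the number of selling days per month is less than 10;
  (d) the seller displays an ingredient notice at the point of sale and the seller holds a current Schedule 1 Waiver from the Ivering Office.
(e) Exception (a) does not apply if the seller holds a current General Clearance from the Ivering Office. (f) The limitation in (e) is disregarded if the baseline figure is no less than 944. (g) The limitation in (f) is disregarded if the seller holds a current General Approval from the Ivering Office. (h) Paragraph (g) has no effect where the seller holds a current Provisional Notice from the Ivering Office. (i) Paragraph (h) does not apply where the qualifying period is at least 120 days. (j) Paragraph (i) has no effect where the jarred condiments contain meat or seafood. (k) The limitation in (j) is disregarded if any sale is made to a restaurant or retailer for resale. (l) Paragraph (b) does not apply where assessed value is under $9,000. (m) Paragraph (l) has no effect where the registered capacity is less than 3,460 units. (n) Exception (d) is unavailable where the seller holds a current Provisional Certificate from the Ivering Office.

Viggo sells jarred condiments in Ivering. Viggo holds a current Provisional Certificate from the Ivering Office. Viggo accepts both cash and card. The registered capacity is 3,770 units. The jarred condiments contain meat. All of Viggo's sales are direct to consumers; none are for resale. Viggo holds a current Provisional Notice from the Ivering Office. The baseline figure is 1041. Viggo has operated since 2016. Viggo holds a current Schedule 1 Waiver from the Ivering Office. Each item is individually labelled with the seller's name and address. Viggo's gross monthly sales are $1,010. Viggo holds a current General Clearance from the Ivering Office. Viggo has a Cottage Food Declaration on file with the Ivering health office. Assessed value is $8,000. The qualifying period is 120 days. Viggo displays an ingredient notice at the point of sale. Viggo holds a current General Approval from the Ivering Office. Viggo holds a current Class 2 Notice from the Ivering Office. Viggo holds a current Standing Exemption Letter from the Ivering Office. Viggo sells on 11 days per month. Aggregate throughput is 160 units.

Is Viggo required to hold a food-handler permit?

Exception (a): a current Standing Exemption Letter is held; aggregate throughput is 160 units, below the 180 units limit; gross monthly sales are $1,010, less than the $1,070 limit — every condition holds. Under paragraphs (e)–(k): (e) would limit (a) — a current General Clearance is held — but (f) sets (e) aside: (f) operates against (e): the baseline figure is 1,041, meeting the 944 threshold. (g) is engaged (a current General Approval is held), but is displaced by (h): (h) operates against (g): a current Provisional Notice is held. (i) operates (the qualifying period is 120 days, meeting the 120 days threshold), but yields to (j): (j) operates against (i): the jarred condiments contain meat. (k), which would lift (j), is not triggered — no sales are for resale. So (a) applies.
All of (b)'s requirements are met (a current Class 2 Notice is held; a Cottage Food Declaration is on file). But: (l) is triggered — assessed value is $8,000, under the $9,000 limit. (m) does not operate here (the registered capacity is 3,770 units, not less than 3,460 units), so (l) stands. (b) is therefore removed.
Exception (c) does not apply: the number of selling days per month is 11, not less than 10.
Exception (d)'s conditions are all satisfied: an ingredient notice is displayed; a current Schedule 1 Waiver is held. But applying paragraph (n): (n) operates against (d): a current Provisional Certificate is held. (d) is therefore removed.

No — exception (a) applies; Viggo is not required to hold a food-handler permit.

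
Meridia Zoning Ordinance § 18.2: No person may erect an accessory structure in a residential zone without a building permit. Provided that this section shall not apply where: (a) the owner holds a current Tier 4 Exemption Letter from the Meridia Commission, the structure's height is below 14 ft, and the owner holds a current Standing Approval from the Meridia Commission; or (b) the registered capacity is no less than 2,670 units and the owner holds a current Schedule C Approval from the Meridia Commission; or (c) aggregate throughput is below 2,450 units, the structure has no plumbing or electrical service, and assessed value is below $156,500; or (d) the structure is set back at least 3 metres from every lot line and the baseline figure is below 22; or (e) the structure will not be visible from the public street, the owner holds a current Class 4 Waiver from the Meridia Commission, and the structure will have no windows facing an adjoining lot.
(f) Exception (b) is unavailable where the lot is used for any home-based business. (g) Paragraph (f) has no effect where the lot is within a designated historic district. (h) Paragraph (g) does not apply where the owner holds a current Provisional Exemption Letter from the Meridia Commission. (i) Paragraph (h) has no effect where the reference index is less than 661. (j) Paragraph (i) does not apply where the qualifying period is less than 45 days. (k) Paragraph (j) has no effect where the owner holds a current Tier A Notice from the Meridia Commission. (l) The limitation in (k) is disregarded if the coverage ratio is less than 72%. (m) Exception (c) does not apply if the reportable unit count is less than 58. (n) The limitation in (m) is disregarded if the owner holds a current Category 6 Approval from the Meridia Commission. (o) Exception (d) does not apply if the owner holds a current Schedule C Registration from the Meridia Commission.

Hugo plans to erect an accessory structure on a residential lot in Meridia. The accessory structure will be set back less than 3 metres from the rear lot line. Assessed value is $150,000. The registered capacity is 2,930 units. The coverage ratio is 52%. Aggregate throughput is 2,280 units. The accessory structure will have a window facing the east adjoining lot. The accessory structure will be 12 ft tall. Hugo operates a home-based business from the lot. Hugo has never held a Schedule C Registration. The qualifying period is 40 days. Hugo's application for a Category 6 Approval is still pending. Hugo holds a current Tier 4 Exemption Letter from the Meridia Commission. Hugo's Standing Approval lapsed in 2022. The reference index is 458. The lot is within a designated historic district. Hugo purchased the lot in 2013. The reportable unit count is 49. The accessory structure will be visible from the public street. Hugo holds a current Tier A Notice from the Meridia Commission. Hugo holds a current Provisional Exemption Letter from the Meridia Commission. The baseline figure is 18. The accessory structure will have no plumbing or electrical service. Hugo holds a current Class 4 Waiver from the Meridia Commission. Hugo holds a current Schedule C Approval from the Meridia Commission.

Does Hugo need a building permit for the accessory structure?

Exception (a) fails — no current Standing Approval is held.
Exception (b)'s conditions are all satisfied: the registered capacity is 2,930 units, meeting the 2,670 units threshold; a current Schedule C Approval is held. But applying paragraphs (f)–(l): (f) is triggered — a home-based business operates on the lot. (g) is triggered (the lot is in a historic district), but is overridden by (h): (h) is triggered — a current Provisional Exemption Letter is held. (i) is engaged (the reference index is 458, less than the 661 limit), but is displaced by (j): (j) operates against (i): the qualifying period is 40 days, less than the 45 days limit. (k) would limit (j) — a current Tier A Notice is held — but (l) sets (k) aside: (l) is engaged — the coverage ratio is 52%, less than the 72% limit. So (b) is unavailable.
All of (c)'s requirements are met (aggregate throughput is 2,280 units, below the 2,450 units limit; there is no plumbing or electrical service; assessed value is $150,000, below the $156,500 limit). But: (m) is triggered — the reportable unit count is 49, less than the 58 limit. (n) is not triggered (the Category 6 Approval is not current), so (m) stands. (c) is therefore removed.
Exception (d) requires that the structure is set back at least 3 metres from every lot line; but the rear setback is under 3 m, so (d) is unavailable.
Exception (e) does not apply: the structure will be visible from the street.
No exception applies. The general rule governs.

Yes — Hugo must obtain a building permit.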